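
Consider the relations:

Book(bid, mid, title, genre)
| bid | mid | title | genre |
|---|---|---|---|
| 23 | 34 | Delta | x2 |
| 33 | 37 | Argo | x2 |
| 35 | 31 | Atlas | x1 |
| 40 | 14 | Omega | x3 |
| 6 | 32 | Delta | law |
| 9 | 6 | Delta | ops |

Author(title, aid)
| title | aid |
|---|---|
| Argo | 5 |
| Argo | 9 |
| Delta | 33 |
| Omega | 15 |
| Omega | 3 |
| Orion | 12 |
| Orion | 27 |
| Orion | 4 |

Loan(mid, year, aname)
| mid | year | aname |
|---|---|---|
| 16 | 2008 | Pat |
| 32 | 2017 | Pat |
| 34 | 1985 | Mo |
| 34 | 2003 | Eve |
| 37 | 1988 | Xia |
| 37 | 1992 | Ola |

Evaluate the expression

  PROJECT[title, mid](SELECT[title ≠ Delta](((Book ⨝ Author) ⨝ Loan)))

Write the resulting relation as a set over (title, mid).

{(Argo, 37)}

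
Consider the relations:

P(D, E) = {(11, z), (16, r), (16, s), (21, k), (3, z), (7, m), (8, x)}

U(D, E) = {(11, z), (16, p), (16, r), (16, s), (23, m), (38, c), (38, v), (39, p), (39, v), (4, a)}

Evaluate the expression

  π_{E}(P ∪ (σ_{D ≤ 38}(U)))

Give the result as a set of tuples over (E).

Filtering on D ≤ 38 leaves {(11, z), (16, p), (16, r), (16, s), (23, m), (38, c), (38, v), (4, a)}.
Set union of the two operands is {(11, z), (16, p), (16, r), (16, s), (21, k), (23, m), (3, z), (38, c), (38, v), (4, a), (7, m), (8, x)}.
Projecting to E (2 duplicate(s) eliminated): {a, c, k, m, p, r, s, v, x, z}

{a, c, k, m, p, r, s, v, x, z}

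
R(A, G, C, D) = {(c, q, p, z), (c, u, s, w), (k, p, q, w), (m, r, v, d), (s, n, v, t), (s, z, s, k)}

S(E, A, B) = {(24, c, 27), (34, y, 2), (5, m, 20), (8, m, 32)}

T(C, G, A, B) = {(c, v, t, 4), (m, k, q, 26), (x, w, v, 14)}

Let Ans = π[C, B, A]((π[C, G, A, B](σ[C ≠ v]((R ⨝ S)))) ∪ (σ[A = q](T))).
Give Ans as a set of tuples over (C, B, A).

{(m, 26, q), (p, 27, c), (s, 27, c)}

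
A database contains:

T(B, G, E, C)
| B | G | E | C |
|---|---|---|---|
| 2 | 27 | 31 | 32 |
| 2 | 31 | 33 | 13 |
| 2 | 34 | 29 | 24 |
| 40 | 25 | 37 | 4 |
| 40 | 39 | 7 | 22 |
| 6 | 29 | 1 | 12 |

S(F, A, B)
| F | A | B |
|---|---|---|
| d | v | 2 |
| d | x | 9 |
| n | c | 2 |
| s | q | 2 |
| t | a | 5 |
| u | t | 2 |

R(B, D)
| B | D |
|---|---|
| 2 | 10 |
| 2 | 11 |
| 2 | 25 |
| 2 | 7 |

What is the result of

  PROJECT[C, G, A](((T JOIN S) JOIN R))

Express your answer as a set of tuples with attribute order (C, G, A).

{(13, 31, c), (13, 31, q), (13, 31, t), (13, 31, v), (24, 34, c), (24, 34, q), (24, 34, t), (24, 34, v), (32, 27, c), (32, 27, q), (32, 27, t), (32, 27, v)}

Joining T and S on B yields {(2, 27, 31, 32, d, v), (2, 27, 31, 32, n, c), (2, 27, 31, 32, s, q), (2, 27, 31, 32, u, t), (2, 31, 33, 13, d, v), (2, 31, 33, 13, n, c), (2, 31, 33, 13, s, q), (2, 31, 33, 13, u, t), (2, 34, 29, 24, d, v), (2, 34, 29, 24, n, c), (2, 34, 29, 24, s, q), (2, 34, 29, 24, u, t)}.
Joining (T JOIN S) and R on B yields {(2, 27, 31, 32, d, v, 10), (2, 27, 31, 32, d, v, 11), (2, 27, 31, 32, d, v, 25), (2, 27, 31, 32, d, v, 7), (2, 27, 31, 32, n, c, 10), (2, 27, 31, 32, n, c, 11), (2, 27, 31, 32, n, c, 25), (2, 27, 31, 32, n, c, 7), (2, 27, 31, 32, s, q, 10), (2, 27, 31, 32, s, q, 11), (2, 27, 31, 32, s, q, 25), (2, 27, 31, 32, s, q, 7), (2, 27, 31, 32, u, t, 10), (2, 27, 31, 32, u, t, 11), (2, 27, 31, 32, u, t, 25), (2, 27, 31, 32, u, t, 7), (2, 31, 33, 13, d, v, 10), (2, 31, 33, 13, d, v, 11), (2, 31, 33, 13, d, v, 25), (2, 31, 33, 13, d, v, 7), (2, 31, 33, 13, n, c, 10), (2, 31, 33, 13, n, c, 11), (2, 31, 33, 13, n, c, 25), (2, 31, 33, 13, n, c, 7), (2, 31, 33, 13, s, q, 10), (2, 31, 33, 13, s, q, 11), (2, 31, 33, 13, s, q, 25), (2, 31, 33, 13, s, q, 7), (2, 31, 33, 13, u, t, 10), (2, 31, 33, 13, u, t, 11), (2, 31, 33, 13, u, t, 25), (2, 31, 33, 13, u, t, 7), (2, 34, 29, 24, d, v, 10), (2, 34, 29, 24, d, v, 11), (2, 34, 29, 24, d, v, 25), (2, 34, 29, 24, d, v, 7), (2, 34, 29, 24, n, c, 10), (2, 34, 29, 24, n, c, 11), (2, 34, 29, 24, n, c, 25), (2, 34, 29, 24, n, c, 7), (2, 34, 29, 24, s, q, 10), (2, 34, 29, 24, s, q, 11), (2, 34, 29, 24, s, q, 25), (2, 34, 29, 24, s, q, 7), (2, 34, 29, 24, u, t, 10), (2, 34, 29, 24, u, t, 11), (2, 34, 29, 24, u, t, 25), (2, 34, 29, 24, u, t, 7)}.
π_{C, G, A} gives {(13, 31, c), (13, 31, q), (13, 31, t), (13, 31, v), (24, 34, c), (24, 34, q), (24, 34, t), (24, 34, v), (32, 27, c), (32, 27, q), (32, 27, t), (32, 27, v)} (36 duplicate(s) eliminated).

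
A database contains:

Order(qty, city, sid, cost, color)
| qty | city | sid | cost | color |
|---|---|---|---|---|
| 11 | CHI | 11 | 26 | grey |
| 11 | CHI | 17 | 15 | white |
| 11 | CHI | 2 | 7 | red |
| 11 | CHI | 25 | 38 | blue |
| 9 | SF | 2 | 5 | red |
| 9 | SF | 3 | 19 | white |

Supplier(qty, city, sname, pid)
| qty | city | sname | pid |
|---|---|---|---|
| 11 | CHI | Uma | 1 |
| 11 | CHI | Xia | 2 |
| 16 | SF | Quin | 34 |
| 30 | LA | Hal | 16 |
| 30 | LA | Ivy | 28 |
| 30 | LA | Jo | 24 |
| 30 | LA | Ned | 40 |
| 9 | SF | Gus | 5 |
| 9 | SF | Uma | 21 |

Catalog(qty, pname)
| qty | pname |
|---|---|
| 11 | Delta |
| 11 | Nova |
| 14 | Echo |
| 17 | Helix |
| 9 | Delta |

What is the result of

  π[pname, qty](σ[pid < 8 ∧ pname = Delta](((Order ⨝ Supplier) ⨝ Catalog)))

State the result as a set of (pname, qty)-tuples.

{(Delta, 11), (Delta, 9)}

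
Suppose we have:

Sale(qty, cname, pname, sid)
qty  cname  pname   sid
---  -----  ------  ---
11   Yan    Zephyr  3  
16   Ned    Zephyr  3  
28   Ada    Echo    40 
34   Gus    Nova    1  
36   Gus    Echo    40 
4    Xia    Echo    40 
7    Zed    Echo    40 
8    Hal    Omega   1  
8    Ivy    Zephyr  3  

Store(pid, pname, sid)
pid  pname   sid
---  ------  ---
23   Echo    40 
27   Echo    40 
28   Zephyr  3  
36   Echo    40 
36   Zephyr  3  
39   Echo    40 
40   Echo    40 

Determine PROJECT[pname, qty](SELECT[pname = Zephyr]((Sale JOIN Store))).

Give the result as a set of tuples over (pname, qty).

{(Zephyr, 11), (Zephyr, 16), (Zephyr, 8)}

Joining Sale and Store on pname, sid yields {(11, Yan, Zephyr, 3, 28), (11, Yan, Zephyr, 3, 36), (16, Ned, Zephyr, 3, 28), (16, Ned, Zephyr, 3, 36), (28, Ada, Echo, 40, 23), (28, Ada, Echo, 40, 27), (28, Ada, Echo, 40, 36), (28, Ada, Echo, 40, 39), (28, Ada, Echo, 40, 40), (36, Gus, Echo, 40, 23), (36, Gus, Echo, 40, 27), (36, Gus, Echo, 40, 36), (36, Gus, Echo, 40, 39), (36, Gus, Echo, 40, 40), (4, Xia, Echo, 40, 23), (4, Xia, Echo, 40, 27), (4, Xia, Echo, 40, 36), (4, Xia, Echo, 40, 39), (4, Xia, Echo, 40, 40), (7, Zed, Echo, 40, 23), (7, Zed, Echo, 40, 27), (7, Zed, Echo, 40, 36), (7, Zed, Echo, 40, 39), (7, Zed, Echo, 40, 40), (8, Ivy, Zephyr, 3, 28), (8, Ivy, Zephyr, 3, 36)}.
Selection pname = Zephyr: {(11, Yan, Zephyr, 3, 28), (11, Yan, Zephyr, 3, 36), (16, Ned, Zephyr, 3, 28), (16, Ned, Zephyr, 3, 36), (8, Ivy, Zephyr, 3, 28), (8, Ivy, Zephyr, 3, 36)}
π_{pname, qty} gives {(Zephyr, 11), (Zephyr, 16), (Zephyr, 8)} (3 duplicate(s) eliminated).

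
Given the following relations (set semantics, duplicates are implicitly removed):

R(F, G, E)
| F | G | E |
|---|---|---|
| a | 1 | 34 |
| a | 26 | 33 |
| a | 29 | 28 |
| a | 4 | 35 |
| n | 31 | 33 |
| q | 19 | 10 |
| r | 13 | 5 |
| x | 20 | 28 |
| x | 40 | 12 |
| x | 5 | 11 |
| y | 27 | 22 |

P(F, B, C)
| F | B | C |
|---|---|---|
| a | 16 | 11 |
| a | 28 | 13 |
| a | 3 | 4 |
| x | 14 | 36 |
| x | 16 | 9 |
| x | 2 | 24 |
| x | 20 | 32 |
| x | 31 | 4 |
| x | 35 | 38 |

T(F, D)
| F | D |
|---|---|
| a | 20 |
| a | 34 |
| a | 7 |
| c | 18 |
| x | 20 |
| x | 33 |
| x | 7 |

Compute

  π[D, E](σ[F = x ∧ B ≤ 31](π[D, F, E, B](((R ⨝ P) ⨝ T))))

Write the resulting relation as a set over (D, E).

{(20, 11), (20, 12), (20, 28), (33, 11), (33, 12), (33, 28), (7, 11), (7, 12), (7, 28)}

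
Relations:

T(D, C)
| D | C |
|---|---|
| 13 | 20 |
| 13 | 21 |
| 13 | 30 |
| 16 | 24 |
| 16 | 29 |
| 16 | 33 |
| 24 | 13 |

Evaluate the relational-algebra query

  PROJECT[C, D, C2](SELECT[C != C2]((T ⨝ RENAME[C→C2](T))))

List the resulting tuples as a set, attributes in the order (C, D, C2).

ρ[C→C2]: schema becomes (D, C2); tuples unchanged.
Natural join on D: {(13, 20, 20), (13, 20, 21), (13, 20, 30), (13, 21, 20), (13, 21, 21), (13, 21, 30), (13, 30, 20), (13, 30, 21), (13, 30, 30), (16, 24, 24), (16, 24, 29), (16, 24, 33), (16, 29, 24), (16, 29, 29), (16, 29, 33), (16, 33, 24), (16, 33, 29), (16, 33, 33), (24, 13, 13)}
Selection C != C2: {(13, 20, 21), (13, 20, 30), (13, 21, 20), (13, 21, 30), (13, 30, 20), (13, 30, 21), (16, 24, 29), (16, 24, 33), (16, 29, 24), (16, 29, 33), (16, 33, 24), (16, 33, 29)}
Projecting to C, D, C2: {(20, 13, 21), (20, 13, 30), (21, 13, 20), (21, 13, 30), (24, 16, 29), (24, 16, 33), (29, 16, 24), (29, 16, 33), (30, 13, 20), (30, 13, 21), (33, 16, 24), (33, 16, 29)}

{(20, 13, 21), (20, 13, 30), (21, 13, 20), (21, 13, 30), (24, 16, 29), (24, 16, 33), (29, 16, 24), (29, 16, 33), (30, 13, 20), (30, 13, 21), (33, 16, 24), (33, 16, 29)}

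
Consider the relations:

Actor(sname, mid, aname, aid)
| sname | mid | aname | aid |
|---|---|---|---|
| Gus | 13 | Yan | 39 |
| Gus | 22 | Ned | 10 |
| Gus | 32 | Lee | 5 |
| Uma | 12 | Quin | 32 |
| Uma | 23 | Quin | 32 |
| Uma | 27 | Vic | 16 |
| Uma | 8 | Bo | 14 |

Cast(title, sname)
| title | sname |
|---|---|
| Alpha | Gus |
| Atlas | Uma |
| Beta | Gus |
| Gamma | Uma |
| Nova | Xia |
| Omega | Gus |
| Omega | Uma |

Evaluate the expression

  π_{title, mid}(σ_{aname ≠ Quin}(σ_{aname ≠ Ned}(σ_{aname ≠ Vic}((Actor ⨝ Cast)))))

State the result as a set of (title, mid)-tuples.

{(Alpha, 13), (Alpha, 32), (Atlas, 8), (Beta, 13), (Beta, 32), (Gamma, 8), (Omega, 13), (Omega, 32), (Omega, 8)}

Actor ⋈ Cast (natural join on sname): {(Gus, 13, Yan, 39, Alpha), (Gus, 13, Yan, 39, Beta), (Gus, 13, Yan, 39, Omega), (Gus, 22, Ned, 10, Alpha), (Gus, 22, Ned, 10, Beta), (Gus, 22, Ned, 10, Omega), (Gus, 32, Lee, 5, Alpha), (Gus, 32, Lee, 5, Beta), (Gus, 32, Lee, 5, Omega), (Uma, 12, Quin, 32, Atlas), (Uma, 12, Quin, 32, Gamma), (Uma, 12, Quin, 32, Omega), (Uma, 23, Quin, 32, Atlas), (Uma, 23, Quin, 32, Gamma), (Uma, 23, Quin, 32, Omega), (Uma, 27, Vic, 16, Atlas), (Uma, 27, Vic, 16, Gamma), (Uma, 27, Vic, 16, Omega), (Uma, 8, Bo, 14, Atlas), (Uma, 8, Bo, 14, Gamma), (Uma, 8, Bo, 14, Omega)}
Selection aname ≠ Vic: {(Gus, 13, Yan, 39, Alpha), (Gus, 13, Yan, 39, Beta), (Gus, 13, Yan, 39, Omega), (Gus, 22, Ned, 10, Alpha), (Gus, 22, Ned, 10, Beta), (Gus, 22, Ned, 10, Omega), (Gus, 32, Lee, 5, Alpha), (Gus, 32, Lee, 5, Beta), (Gus, 32, Lee, 5, Omega), (Uma, 12, Quin, 32, Atlas), (Uma, 12, Quin, 32, Gamma), (Uma, 12, Quin, 32, Omega), (Uma, 23, Quin, 32, Atlas), (Uma, 23, Quin, 32, Gamma), (Uma, 23, Quin, 32, Omega), (Uma, 8, Bo, 14, Atlas), (Uma, 8, Bo, 14, Gamma), (Uma, 8, Bo, 14, Omega)}
Selection aname ≠ Ned: {(Gus, 13, Yan, 39, Alpha), (Gus, 13, Yan, 39, Beta), (Gus, 13, Yan, 39, Omega), (Gus, 32, Lee, 5, Alpha), (Gus, 32, Lee, 5, Beta), (Gus, 32, Lee, 5, Omega), (Uma, 12, Quin, 32, Atlas), (Uma, 12, Quin, 32, Gamma), (Uma, 12, Quin, 32, Omega), (Uma, 23, Quin, 32, Atlas), (Uma, 23, Quin, 32, Gamma), (Uma, 23, Quin, 32, Omega), (Uma, 8, Bo, 14, Atlas), (Uma, 8, Bo, 14, Gamma), (Uma, 8, Bo, 14, Omega)}
Selection aname ≠ Quin: {(Gus, 13, Yan, 39, Alpha), (Gus, 13, Yan, 39, Beta), (Gus, 13, Yan, 39, Omega), (Gus, 32, Lee, 5, Alpha), (Gus, 32, Lee, 5, Beta), (Gus, 32, Lee, 5, Omega), (Uma, 8, Bo, 14, Atlas), (Uma, 8, Bo, 14, Gamma), (Uma, 8, Bo, 14, Omega)}
π_{title, mid} gives {(Alpha, 13), (Alpha, 32), (Atlas, 8), (Beta, 13), (Beta, 32), (Gamma, 8), (Omega, 13), (Omega, 32), (Omega, 8)}.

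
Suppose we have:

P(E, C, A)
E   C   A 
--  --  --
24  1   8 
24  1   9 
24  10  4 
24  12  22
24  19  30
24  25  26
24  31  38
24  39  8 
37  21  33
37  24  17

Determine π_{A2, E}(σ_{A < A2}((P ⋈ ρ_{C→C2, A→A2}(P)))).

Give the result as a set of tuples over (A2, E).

ρ[C→C2, A→A2]: schema becomes (E, C2, A2); tuples unchanged.
Natural join on E: {(24, 1, 8, 1, 8), (24, 1, 8, 1, 9), (24, 1, 8, 10, 4), (24, 1, 8, 12, 22), (24, 1, 8, 19, 30), (24, 1, 8, 25, 26), (24, 1, 8, 31, 38), (24, 1, 8, 39, 8), (24, 1, 9, 1, 8), (24, 1, 9, 1, 9), (24, 1, 9, 10, 4), (24, 1, 9, 12, 22), (24, 1, 9, 19, 30), (24, 1, 9, 25, 26), (24, 1, 9, 31, 38), (24, 1, 9, 39, 8), (24, 10, 4, 1, 8), (24, 10, 4, 1, 9), (24, 10, 4, 10, 4), (24, 10, 4, 12, 22), (24, 10, 4, 19, 30), (24, 10, 4, 25, 26), (24, 10, 4, 31, 38), (24, 10, 4, 39, 8), (24, 12, 22, 1, 8), (24, 12, 22, 1, 9), (24, 12, 22, 10, 4), (24, 12, 22, 12, 22), (24, 12, 22, 19, 30), (24, 12, 22, 25, 26), (24, 12, 22, 31, 38), (24, 12, 22, 39, 8), (24, 19, 30, 1, 8), (24, 19, 30, 1, 9), (24, 19, 30, 10, 4), (24, 19, 30, 12, 22), (24, 19, 30, 19, 30), (24, 19, 30, 25, 26), (24, 19, 30, 31, 38), (24, 19, 30, 39, 8), (24, 25, 26, 1, 8), (24, 25, 26, 1, 9), (24, 25, 26, 10, 4), (24, 25, 26, 12, 22), (24, 25, 26, 19, 30), (24, 25, 26, 25, 26), (24, 25, 26, 31, 38), (24, 25, 26, 39, 8), (24, 31, 38, 1, 8), (24, 31, 38, 1, 9), (24, 31, 38, 10, 4), (24, 31, 38, 12, 22), (24, 31, 38, 19, 30), (24, 31, 38, 25, 26), (24, 31, 38, 31, 38), (24, 31, 38, 39, 8), (24, 39, 8, 1, 8), (24, 39, 8, 1, 9), (24, 39, 8, 10, 4), (24, 39, 8, 12, 22), (24, 39, 8, 19, 30), (24, 39, 8, 25, 26), (24, 39, 8, 31, 38), (24, 39, 8, 39, 8), (37, 21, 33, 21, 33), (37, 21, 33, 24, 17), (37, 24, 17, 21, 33), (37, 24, 17, 24, 17)}
Selection A < A2: {(24, 1, 8, 1, 9), (24, 1, 8, 12, 22), (24, 1, 8, 19, 30), (24, 1, 8, 25, 26), (24, 1, 8, 31, 38), (24, 1, 9, 12, 22), (24, 1, 9, 19, 30), (24, 1, 9, 25, 26), (24, 1, 9, 31, 38), (24, 10, 4, 1, 8), (24, 10, 4, 1, 9), (24, 10, 4, 12, 22), (24, 10, 4, 19, 30), (24, 10, 4, 25, 26), (24, 10, 4, 31, 38), (24, 10, 4, 39, 8), (24, 12, 22, 19, 30), (24, 12, 22, 25, 26), (24, 12, 22, 31, 38), (24, 19, 30, 31, 38), (24, 25, 26, 19, 30), (24, 25, 26, 31, 38), (24, 39, 8, 1, 9), (24, 39, 8, 12, 22), (24, 39, 8, 19, 30), (24, 39, 8, 25, 26), (24, 39, 8, 31, 38), (37, 24, 17, 21, 33)}
Keep only column(s) A2, E (21 duplicate(s) eliminated): {(22, 24), (26, 24), (30, 24), (33, 37), (38, 24), (8, 24), (9, 24)}

{(22, 24), (26, 24), (30, 24), (33, 37), (38, 24), (8, 24), (9, 24)}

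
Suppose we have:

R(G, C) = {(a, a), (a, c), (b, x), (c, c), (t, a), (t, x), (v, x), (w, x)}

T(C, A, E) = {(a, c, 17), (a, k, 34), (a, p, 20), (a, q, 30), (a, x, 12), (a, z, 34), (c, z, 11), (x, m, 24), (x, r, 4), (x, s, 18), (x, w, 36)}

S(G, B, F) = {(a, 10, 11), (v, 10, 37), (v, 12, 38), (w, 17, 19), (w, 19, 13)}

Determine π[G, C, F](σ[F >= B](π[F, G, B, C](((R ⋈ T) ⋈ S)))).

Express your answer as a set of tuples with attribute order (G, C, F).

{(a, a, 11), (a, c, 11), (v, x, 37), (v, x, 38), (w, x, 19)}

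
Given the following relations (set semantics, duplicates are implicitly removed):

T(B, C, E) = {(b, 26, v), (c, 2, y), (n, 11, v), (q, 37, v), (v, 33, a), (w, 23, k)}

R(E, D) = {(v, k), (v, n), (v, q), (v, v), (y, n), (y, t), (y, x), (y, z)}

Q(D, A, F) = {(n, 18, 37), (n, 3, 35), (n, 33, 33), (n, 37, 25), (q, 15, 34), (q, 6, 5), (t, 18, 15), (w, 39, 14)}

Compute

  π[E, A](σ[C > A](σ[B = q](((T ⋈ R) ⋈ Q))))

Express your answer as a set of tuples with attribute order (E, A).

T ⋈ R (natural join on E): {(b, 26, v, k), (b, 26, v, n), (b, 26, v, q), (b, 26, v, v), (c, 2, y, n), (c, 2, y, t), (c, 2, y, x), (c, 2, y, z), (n, 11, v, k), (n, 11, v, n), (n, 11, v, q), (n, 11, v, v), (q, 37, v, k), (q, 37, v, n), (q, 37, v, q), (q, 37, v, v)}
(T ⋈ R) ⋈ Q (natural join on D): {(b, 26, v, n, 18, 37), (b, 26, v, n, 3, 35), (b, 26, v, n, 33, 33), (b, 26, v, n, 37, 25), (b, 26, v, q, 15, 34), (b, 26, v, q, 6, 5), (c, 2, y, n, 18, 37), (c, 2, y, n, 3, 35), (c, 2, y, n, 33, 33), (c, 2, y, n, 37, 25), (c, 2, y, t, 18, 15), (n, 11, v, n, 18, 37), (n, 11, v, n, 3, 35), (n, 11, v, n, 33, 33), (n, 11, v, n, 37, 25), (n, 11, v, q, 15, 34), (n, 11, v, q, 6, 5), (q, 37, v, n, 18, 37), (q, 37, v, n, 3, 35), (q, 37, v, n, 33, 33), (q, 37, v, n, 37, 25), (q, 37, v, q, 15, 34), (q, 37, v, q, 6, 5)}
σ[B = q]: keep tuples satisfying B = q → {(q, 37, v, n, 18, 37), (q, 37, v, n, 3, 35), (q, 37, v, n, 33, 33), (q, 37, v, n, 37, 25), (q, 37, v, q, 15, 34), (q, 37, v, q, 6, 5)}
σ[C > A]: keep tuples satisfying C > A → {(q, 37, v, n, 18, 37), (q, 37, v, n, 3, 35), (q, 37, v, n, 33, 33), (q, 37, v, q, 15, 34), (q, 37, v, q, 6, 5)}
π_{E, A} gives {(v, 15), (v, 18), (v, 3), (v, 33), (v, 6)}.

{(v, 15), (v, 18), (v, 3), (v, 33), (v, 6)}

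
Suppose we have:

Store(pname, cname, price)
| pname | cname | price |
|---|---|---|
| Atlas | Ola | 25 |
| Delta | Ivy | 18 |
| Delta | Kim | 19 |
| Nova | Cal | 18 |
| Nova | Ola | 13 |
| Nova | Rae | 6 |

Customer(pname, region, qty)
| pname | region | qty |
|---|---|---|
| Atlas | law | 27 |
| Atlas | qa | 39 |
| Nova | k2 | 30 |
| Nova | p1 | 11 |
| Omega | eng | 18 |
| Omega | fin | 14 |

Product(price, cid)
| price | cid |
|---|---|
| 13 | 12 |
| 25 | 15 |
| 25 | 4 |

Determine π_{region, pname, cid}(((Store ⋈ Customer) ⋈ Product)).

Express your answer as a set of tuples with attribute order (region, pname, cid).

{(k2, Nova, 12), (law, Atlas, 15), (law, Atlas, 4), (p1, Nova, 12), (qa, Atlas, 15), (qa, Atlas, 4)}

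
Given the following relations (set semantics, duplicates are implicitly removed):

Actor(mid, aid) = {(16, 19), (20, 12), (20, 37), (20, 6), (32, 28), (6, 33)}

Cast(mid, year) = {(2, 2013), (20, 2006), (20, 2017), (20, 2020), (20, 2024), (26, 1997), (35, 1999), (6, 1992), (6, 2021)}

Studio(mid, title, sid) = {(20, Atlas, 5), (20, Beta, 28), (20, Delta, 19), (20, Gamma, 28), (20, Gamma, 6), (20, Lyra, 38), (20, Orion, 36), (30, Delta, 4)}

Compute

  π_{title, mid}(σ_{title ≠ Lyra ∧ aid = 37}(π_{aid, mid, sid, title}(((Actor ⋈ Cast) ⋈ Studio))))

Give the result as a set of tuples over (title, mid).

{(Atlas, 20), (Beta, 20), (Delta, 20), (Gamma, 20), (Orion, 20)}

Natural join on mid: {(20, 12, 2006), (20, 12, 2017), (20, 12, 2020), (20, 12, 2024), (20, 37, 2006), (20, 37, 2017), (20, 37, 2020), (20, 37, 2024), (20, 6, 2006), (20, 6, 2017), (20, 6, 2020), (20, 6, 2024), (6, 33, 1992), (6, 33, 2021)}
Natural join on mid: {(20, 12, 2006, Atlas, 5), (20, 12, 2006, Beta, 28), (20, 12, 2006, Delta, 19), (20, 12, 2006, Gamma, 28), (20, 12, 2006, Gamma, 6), (20, 12, 2006, Lyra, 38), (20, 12, 2006, Orion, 36), (20, 12, 2017, Atlas, 5), (20, 12, 2017, Beta, 28), (20, 12, 2017, Delta, 19), (20, 12, 2017, Gamma, 28), (20, 12, 2017, Gamma, 6), (20, 12, 2017, Lyra, 38), (20, 12, 2017, Orion, 36), (20, 12, 2020, Atlas, 5), (20, 12, 2020, Beta, 28), (20, 12, 2020, Delta, 19), (20, 12, 2020, Gamma, 28), (20, 12, 2020, Gamma, 6), (20, 12, 2020, Lyra, 38), (20, 12, 2020, Orion, 36), (20, 12, 2024, Atlas, 5), (20, 12, 2024, Beta, 28), (20, 12, 2024, Delta, 19), (20, 12, 2024, Gamma, 28), (20, 12, 2024, Gamma, 6), (20, 12, 2024, Lyra, 38), (20, 12, 2024, Orion, 36), (20, 37, 2006, Atlas, 5), (20, 37, 2006, Beta, 28), (20, 37, 2006, Delta, 19), (20, 37, 2006, Gamma, 28), (20, 37, 2006, Gamma, 6), (20, 37, 2006, Lyra, 38), (20, 37, 2006, Orion, 36), (20, 37, 2017, Atlas, 5), (20, 37, 2017, Beta, 28), (20, 37, 2017, Delta, 19), (20, 37, 2017, Gamma, 28), (20, 37, 2017, Gamma, 6), (20, 37, 2017, Lyra, 38), (20, 37, 2017, Orion, 36), (20, 37, 2020, Atlas, 5), (20, 37, 2020, Beta, 28), (20, 37, 2020, Delta, 19), (20, 37, 2020, Gamma, 28), (20, 37, 2020, Gamma, 6), (20, 37, 2020, Lyra, 38), (20, 37, 2020, Orion, 36), (20, 37, 2024, Atlas, 5), (20, 37, 2024, Beta, 28), (20, 37, 2024, Delta, 19), (20, 37, 2024, Gamma, 28), (20, 37, 2024, Gamma, 6), (20, 37, 2024, Lyra, 38), (20, 37, 2024, Orion, 36), (20, 6, 2006, Atlas, 5), (20, 6, 2006, Beta, 28), (20, 6, 2006, Delta, 19), (20, 6, 2006, Gamma, 28), (20, 6, 2006, Gamma, 6), (20, 6, 2006, Lyra, 38), (20, 6, 2006, Orion, 36), (20, 6, 2017, Atlas, 5), (20, 6, 2017, Beta, 28), (20, 6, 2017, Delta, 19), (20, 6, 2017, Gamma, 28), (20, 6, 2017, Gamma, 6), (20, 6, 2017, Lyra, 38), (20, 6, 2017, Orion, 36), (20, 6, 2020, Atlas, 5), (20, 6, 2020, Beta, 28), (20, 6, 2020, Delta, 19), (20, 6, 2020, Gamma, 28), (20, 6, 2020, Gamma, 6), (20, 6, 2020, Lyra, 38), (20, 6, 2020, Orion, 36), (20, 6, 2024, Atlas, 5), (20, 6, 2024, Beta, 28), (20, 6, 2024, Delta, 19), (20, 6, 2024, Gamma, 28), (20, 6, 2024, Gamma, 6), (20, 6, 2024, Lyra, 38), (20, 6, 2024, Orion, 36)}
π_{aid, mid, sid, title} gives {(12, 20, 19, Delta), (12, 20, 28, Beta), (12, 20, 28, Gamma), (12, 20, 36, Orion), (12, 20, 38, Lyra), (12, 20, 5, Atlas), (12, 20, 6, Gamma), (37, 20, 19, Delta), (37, 20, 28, Beta), (37, 20, 28, Gamma), (37, 20, 36, Orion), (37, 20, 38, Lyra), (37, 20, 5, Atlas), (37, 20, 6, Gamma), (6, 20, 19, Delta), (6, 20, 28, Beta), (6, 20, 28, Gamma), (6, 20, 36, Orion), (6, 20, 38, Lyra), (6, 20, 5, Atlas), (6, 20, 6, Gamma)} (63 duplicate(s) eliminated).
σ[title ≠ Lyra ∧ aid = 37]: keep tuples satisfying title ≠ Lyra ∧ aid = 37 → {(37, 20, 19, Delta), (37, 20, 28, Beta), (37, 20, 28, Gamma), (37, 20, 36, Orion), (37, 20, 5, Atlas), (37, 20, 6, Gamma)}
π_{title, mid} gives {(Atlas, 20), (Beta, 20), (Delta, 20), (Gamma, 20), (Orion, 20)} (1 duplicate(s) eliminated).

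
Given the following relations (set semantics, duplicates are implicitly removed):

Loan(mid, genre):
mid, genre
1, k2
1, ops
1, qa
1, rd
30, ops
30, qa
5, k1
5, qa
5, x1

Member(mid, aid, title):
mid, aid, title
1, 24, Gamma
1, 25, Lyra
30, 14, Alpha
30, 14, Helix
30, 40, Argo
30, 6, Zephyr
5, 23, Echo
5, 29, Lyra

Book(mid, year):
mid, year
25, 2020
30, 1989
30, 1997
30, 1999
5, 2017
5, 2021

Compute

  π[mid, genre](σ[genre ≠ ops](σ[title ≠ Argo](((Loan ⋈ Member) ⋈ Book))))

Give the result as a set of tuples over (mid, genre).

Natural join on mid: {(1, k2, 24, Gamma), (1, k2, 25, Lyra), (1, ops, 24, Gamma), (1, ops, 25, Lyra), (1, qa, 24, Gamma), (1, qa, 25, Lyra), (1, rd, 24, Gamma), (1, rd, 25, Lyra), (30, ops, 14, Alpha), (30, ops, 14, Helix), (30, ops, 40, Argo), (30, ops, 6, Zephyr), (30, qa, 14, Alpha), (30, qa, 14, Helix), (30, qa, 40, Argo), (30, qa, 6, Zephyr), (5, k1, 23, Echo), (5, k1, 29, Lyra), (5, qa, 23, Echo), (5, qa, 29, Lyra), (5, x1, 23, Echo), (5, x1, 29, Lyra)}
Natural join on mid: {(30, ops, 14, Alpha, 1989), (30, ops, 14, Alpha, 1997), (30, ops, 14, Alpha, 1999), (30, ops, 14, Helix, 1989), (30, ops, 14, Helix, 1997), (30, ops, 14, Helix, 1999), (30, ops, 40, Argo, 1989), (30, ops, 40, Argo, 1997), (30, ops, 40, Argo, 1999), (30, ops, 6, Zephyr, 1989), (30, ops, 6, Zephyr, 1997), (30, ops, 6, Zephyr, 1999), (30, qa, 14, Alpha, 1989), (30, qa, 14, Alpha, 1997), (30, qa, 14, Alpha, 1999), (30, qa, 14, Helix, 1989), (30, qa, 14, Helix, 1997), (30, qa, 14, Helix, 1999), (30, qa, 40, Argo, 1989), (30, qa, 40, Argo, 1997), (30, qa, 40, Argo, 1999), (30, qa, 6, Zephyr, 1989), (30, qa, 6, Zephyr, 1997), (30, qa, 6, Zephyr, 1999), (5, k1, 23, Echo, 2017), (5, k1, 23, Echo, 2021), (5, k1, 29, Lyra, 2017), (5, k1, 29, Lyra, 2021), (5, qa, 23, Echo, 2017), (5, qa, 23, Echo, 2021), (5, qa, 29, Lyra, 2017), (5, qa, 29, Lyra, 2021), (5, x1, 23, Echo, 2017), (5, x1, 23, Echo, 2021), (5, x1, 29, Lyra, 2017), (5, x1, 29, Lyra, 2021)}
Filtering on title ≠ Argo leaves {(30, ops, 14, Alpha, 1989), (30, ops, 14, Alpha, 1997), (30, ops, 14, Alpha, 1999), (30, ops, 14, Helix, 1989), (30, ops, 14, Helix, 1997), (30, ops, 14, Helix, 1999), (30, ops, 6, Zephyr, 1989), (30, ops, 6, Zephyr, 1997), (30, ops, 6, Zephyr, 1999), (30, qa, 14, Alpha, 1989), (30, qa, 14, Alpha, 1997), (30, qa, 14, Alpha, 1999), (30, qa, 14, Helix, 1989), (30, qa, 14, Helix, 1997), (30, qa, 14, Helix, 1999), (30, qa, 6, Zephyr, 1989), (30, qa, 6, Zephyr, 1997), (30, qa, 6, Zephyr, 1999), (5, k1, 23, Echo, 2017), (5, k1, 23, Echo, 2021), (5, k1, 29, Lyra, 2017), (5, k1, 29, Lyra, 2021), (5, qa, 23, Echo, 2017), (5, qa, 23, Echo, 2021), (5, qa, 29, Lyra, 2017), (5, qa, 29, Lyra, 2021), (5, x1, 23, Echo, 2017), (5, x1, 23, Echo, 2021), (5, x1, 29, Lyra, 2017), (5, x1, 29, Lyra, 2021)}.
Filtering on genre ≠ ops leaves {(30, qa, 14, Alpha, 1989), (30, qa, 14, Alpha, 1997), (30, qa, 14, Alpha, 1999), (30, qa, 14, Helix, 1989), (30, qa, 14, Helix, 1997), (30, qa, 14, Helix, 1999), (30, qa, 6, Zephyr, 1989), (30, qa, 6, Zephyr, 1997), (30, qa, 6, Zephyr, 1999), (5, k1, 23, Echo, 2017), (5, k1, 23, Echo, 2021), (5, k1, 29, Lyra, 2017), (5, k1, 29, Lyra, 2021), (5, qa, 23, Echo, 2017), (5, qa, 23, Echo, 2021), (5, qa, 29, Lyra, 2017), (5, qa, 29, Lyra, 2021), (5, x1, 23, Echo, 2017), (5, x1, 23, Echo, 2021), (5, x1, 29, Lyra, 2017), (5, x1, 29, Lyra, 2021)}.
π_{mid, genre} gives {(30, qa), (5, k1), (5, qa), (5, x1)} (17 duplicate(s) eliminated).

{(30, qa), (5, k1), (5, qa), (5, x1)}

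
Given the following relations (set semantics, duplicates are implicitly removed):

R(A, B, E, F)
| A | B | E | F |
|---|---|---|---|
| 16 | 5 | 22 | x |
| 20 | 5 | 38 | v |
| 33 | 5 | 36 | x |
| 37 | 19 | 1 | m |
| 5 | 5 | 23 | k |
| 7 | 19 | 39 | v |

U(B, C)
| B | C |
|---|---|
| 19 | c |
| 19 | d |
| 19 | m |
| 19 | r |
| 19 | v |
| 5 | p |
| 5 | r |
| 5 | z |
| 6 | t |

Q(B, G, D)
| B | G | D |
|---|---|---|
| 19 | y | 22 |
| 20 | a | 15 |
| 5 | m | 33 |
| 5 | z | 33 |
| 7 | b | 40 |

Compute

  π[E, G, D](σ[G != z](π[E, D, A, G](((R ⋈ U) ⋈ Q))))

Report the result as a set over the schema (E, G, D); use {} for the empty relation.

Natural join on B: {(16, 5, 22, x, p), (16, 5, 22, x, r), (16, 5, 22, x, z), (20, 5, 38, v, p), (20, 5, 38, v, r), (20, 5, 38, v, z), (33, 5, 36, x, p), (33, 5, 36, x, r), (33, 5, 36, x, z), (37, 19, 1, m, c), (37, 19, 1, m, d), (37, 19, 1, m, m), (37, 19, 1, m, r), (37, 19, 1, m, v), (5, 5, 23, k, p), (5, 5, 23, k, r), (5, 5, 23, k, z), (7, 19, 39, v, c), (7, 19, 39, v, d), (7, 19, 39, v, m), (7, 19, 39, v, r), (7, 19, 39, v, v)}
Natural join on B: {(16, 5, 22, x, p, m, 33), (16, 5, 22, x, p, z, 33), (16, 5, 22, x, r, m, 33), (16, 5, 22, x, r, z, 33), (16, 5, 22, x, z, m, 33), (16, 5, 22, x, z, z, 33), (20, 5, 38, v, p, m, 33), (20, 5, 38, v, p, z, 33), (20, 5, 38, v, r, m, 33), (20, 5, 38, v, r, z, 33), (20, 5, 38, v, z, m, 33), (20, 5, 38, v, z, z, 33), (33, 5, 36, x, p, m, 33), (33, 5, 36, x, p, z, 33), (33, 5, 36, x, r, m, 33), (33, 5, 36, x, r, z, 33), (33, 5, 36, x, z, m, 33), (33, 5, 36, x, z, z, 33), (37, 19, 1, m, c, y, 22), (37, 19, 1, m, d, y, 22), (37, 19, 1, m, m, y, 22), (37, 19, 1, m, r, y, 22), (37, 19, 1, m, v, y, 22), (5, 5, 23, k, p, m, 33), (5, 5, 23, k, p, z, 33), (5, 5, 23, k, r, m, 33), (5, 5, 23, k, r, z, 33), (5, 5, 23, k, z, m, 33), (5, 5, 23, k, z, z, 33), (7, 19, 39, v, c, y, 22), (7, 19, 39, v, d, y, 22), (7, 19, 39, v, m, y, 22), (7, 19, 39, v, r, y, 22), (7, 19, 39, v, v, y, 22)}
Projecting to E, D, A, G (24 duplicate(s) eliminated): {(1, 22, 37, y), (22, 33, 16, m), (22, 33, 16, z), (23, 33, 5, m), (23, 33, 5, z), (36, 33, 33, m), (36, 33, 33, z), (38, 33, 20, m), (38, 33, 20, z), (39, 22, 7, y)}
σ[G != z]: keep tuples satisfying G != z → {(1, 22, 37, y), (22, 33, 16, m), (23, 33, 5, m), (36, 33, 33, m), (38, 33, 20, m), (39, 22, 7, y)}
Projecting to E, G, D: {(1, y, 22), (22, m, 33), (23, m, 33), (36, m, 33), (38, m, 33), (39, y, 22)}

{(1, y, 22), (22, m, 33), (23, m, 33), (36, m, 33), (38, m, 33), (39, y, 22)}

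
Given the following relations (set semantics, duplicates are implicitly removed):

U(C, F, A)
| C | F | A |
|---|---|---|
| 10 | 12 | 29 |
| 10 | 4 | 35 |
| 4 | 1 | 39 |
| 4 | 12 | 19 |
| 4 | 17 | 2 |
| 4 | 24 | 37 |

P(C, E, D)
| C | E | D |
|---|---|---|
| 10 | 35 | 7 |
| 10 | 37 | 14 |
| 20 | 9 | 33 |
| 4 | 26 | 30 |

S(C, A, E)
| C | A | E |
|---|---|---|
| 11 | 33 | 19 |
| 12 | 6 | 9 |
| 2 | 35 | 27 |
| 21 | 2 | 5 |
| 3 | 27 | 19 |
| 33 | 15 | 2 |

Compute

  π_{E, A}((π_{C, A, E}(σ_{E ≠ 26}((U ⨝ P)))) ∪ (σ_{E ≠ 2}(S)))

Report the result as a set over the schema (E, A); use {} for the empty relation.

Joining U and P on C yields {(10, 12, 29, 35, 7), (10, 12, 29, 37, 14), (10, 4, 35, 35, 7), (10, 4, 35, 37, 14), (4, 1, 39, 26, 30), (4, 12, 19, 26, 30), (4, 17, 2, 26, 30), (4, 24, 37, 26, 30)}.
Selection E ≠ 26: {(10, 12, 29, 35, 7), (10, 12, 29, 37, 14), (10, 4, 35, 35, 7), (10, 4, 35, 37, 14)}
Projecting to C, A, E: {(10, 29, 35), (10, 29, 37), (10, 35, 35), (10, 35, 37)}
Selection E ≠ 2: {(11, 33, 19), (12, 6, 9), (2, 35, 27), (21, 2, 5), (3, 27, 19)}
Taking the union: {(10, 29, 35), (10, 29, 37), (10, 35, 35), (10, 35, 37), (11, 33, 19), (12, 6, 9), (2, 35, 27), (21, 2, 5), (3, 27, 19)}
Projecting to E, A: {(19, 27), (19, 33), (27, 35), (35, 29), (35, 35), (37, 29), (37, 35), (5, 2), (9, 6)}

{(19, 27), (19, 33), (27, 35), (35, 29), (35, 35), (37, 29), (37, 35), (5, 2), (9, 6)}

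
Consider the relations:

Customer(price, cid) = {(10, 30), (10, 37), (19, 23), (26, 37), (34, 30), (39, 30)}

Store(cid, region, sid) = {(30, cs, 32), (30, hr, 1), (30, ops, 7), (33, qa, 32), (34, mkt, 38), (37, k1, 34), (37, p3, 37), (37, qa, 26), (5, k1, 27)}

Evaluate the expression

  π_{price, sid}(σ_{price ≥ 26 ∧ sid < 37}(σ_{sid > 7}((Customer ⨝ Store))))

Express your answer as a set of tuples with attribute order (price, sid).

Customer ⋈ Store (natural join on cid): {(10, 30, cs, 32), (10, 30, hr, 1), (10, 30, ops, 7), (10, 37, k1, 34), (10, 37, p3, 37), (10, 37, qa, 26), (26, 37, k1, 34), (26, 37, p3, 37), (26, 37, qa, 26), (34, 30, cs, 32), (34, 30, hr, 1), (34, 30, ops, 7), (39, 30, cs, 32), (39, 30, hr, 1), (39, 30, ops, 7)}
Selection sid > 7: {(10, 30, cs, 32), (10, 37, k1, 34), (10, 37, p3, 37), (10, 37, qa, 26), (26, 37, k1, 34), (26, 37, p3, 37), (26, 37, qa, 26), (34, 30, cs, 32), (39, 30, cs, 32)}
Selection price ≥ 26 ∧ sid < 37: {(26, 37, k1, 34), (26, 37, qa, 26), (34, 30, cs, 32), (39, 30, cs, 32)}
π_{price, sid} gives {(26, 26), (26, 34), (34, 32), (39, 32)}.

{(26, 26), (26, 34), (34, 32), (39, 32)}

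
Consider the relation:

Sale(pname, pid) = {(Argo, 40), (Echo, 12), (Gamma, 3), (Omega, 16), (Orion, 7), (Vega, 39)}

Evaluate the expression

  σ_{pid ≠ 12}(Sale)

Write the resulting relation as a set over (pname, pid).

{(Argo, 40), (Gamma, 3), (Omega, 16), (Orion, 7), (Vega, 39)}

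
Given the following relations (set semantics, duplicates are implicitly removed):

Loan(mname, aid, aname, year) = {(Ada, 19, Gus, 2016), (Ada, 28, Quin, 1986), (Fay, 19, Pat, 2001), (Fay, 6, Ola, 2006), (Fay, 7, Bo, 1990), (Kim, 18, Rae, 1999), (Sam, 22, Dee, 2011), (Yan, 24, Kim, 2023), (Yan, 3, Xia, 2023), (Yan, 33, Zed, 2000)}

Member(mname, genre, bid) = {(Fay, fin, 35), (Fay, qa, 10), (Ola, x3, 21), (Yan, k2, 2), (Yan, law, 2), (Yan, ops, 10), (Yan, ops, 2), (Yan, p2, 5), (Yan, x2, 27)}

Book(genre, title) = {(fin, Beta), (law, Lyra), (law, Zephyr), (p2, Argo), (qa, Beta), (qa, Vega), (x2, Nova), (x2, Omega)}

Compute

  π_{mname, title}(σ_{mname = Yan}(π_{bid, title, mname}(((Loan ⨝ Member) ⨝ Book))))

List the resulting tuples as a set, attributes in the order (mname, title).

{(Yan, Argo), (Yan, Lyra), (Yan, Nova), (Yan, Omega), (Yan, Zephyr)}

Loan ⋈ Member (natural join on mname): {(Fay, 19, Pat, 2001, fin, 35), (Fay, 19, Pat, 2001, qa, 10), (Fay, 6, Ola, 2006, fin, 35), (Fay, 6, Ola, 2006, qa, 10), (Fay, 7, Bo, 1990, fin, 35), (Fay, 7, Bo, 1990, qa, 10), (Yan, 24, Kim, 2023, k2, 2), (Yan, 24, Kim, 2023, law, 2), (Yan, 24, Kim, 2023, ops, 10), (Yan, 24, Kim, 2023, ops, 2), (Yan, 24, Kim, 2023, p2, 5), (Yan, 24, Kim, 2023, x2, 27), (Yan, 3, Xia, 2023, k2, 2), (Yan, 3, Xia, 2023, law, 2), (Yan, 3, Xia, 2023, ops, 10), (Yan, 3, Xia, 2023, ops, 2), (Yan, 3, Xia, 2023, p2, 5), (Yan, 3, Xia, 2023, x2, 27), (Yan, 33, Zed, 2000, k2, 2), (Yan, 33, Zed, 2000, law, 2), (Yan, 33, Zed, 2000, ops, 10), (Yan, 33, Zed, 2000, ops, 2), (Yan, 33, Zed, 2000, p2, 5), (Yan, 33, Zed, 2000, x2, 27)}
(Loan ⨝ Member) ⋈ Book (natural join on genre): {(Fay, 19, Pat, 2001, fin, 35, Beta), (Fay, 19, Pat, 2001, qa, 10, Beta), (Fay, 19, Pat, 2001, qa, 10, Vega), (Fay, 6, Ola, 2006, fin, 35, Beta), (Fay, 6, Ola, 2006, qa, 10, Beta), (Fay, 6, Ola, 2006, qa, 10, Vega), (Fay, 7, Bo, 1990, fin, 35, Beta), (Fay, 7, Bo, 1990, qa, 10, Beta), (Fay, 7, Bo, 1990, qa, 10, Vega), (Yan, 24, Kim, 2023, law, 2, Lyra), (Yan, 24, Kim, 2023, law, 2, Zephyr), (Yan, 24, Kim, 2023, p2, 5, Argo), (Yan, 24, Kim, 2023, x2, 27, Nova), (Yan, 24, Kim, 2023, x2, 27, Omega), (Yan, 3, Xia, 2023, law, 2, Lyra), (Yan, 3, Xia, 2023, law, 2, Zephyr), (Yan, 3, Xia, 2023, p2, 5, Argo), (Yan, 3, Xia, 2023, x2, 27, Nova), (Yan, 3, Xia, 2023, x2, 27, Omega), (Yan, 33, Zed, 2000, law, 2, Lyra), (Yan, 33, Zed, 2000, law, 2, Zephyr), (Yan, 33, Zed, 2000, p2, 5, Argo), (Yan, 33, Zed, 2000, x2, 27, Nova), (Yan, 33, Zed, 2000, x2, 27, Omega)}
π[bid, title, mname]: project onto (bid, title, mname) (16 duplicate(s) eliminated) → {(10, Beta, Fay), (10, Vega, Fay), (2, Lyra, Yan), (2, Zephyr, Yan), (27, Nova, Yan), (27, Omega, Yan), (35, Beta, Fay), (5, Argo, Yan)}
σ[mname = Yan]: keep tuples satisfying mname = Yan → {(2, Lyra, Yan), (2, Zephyr, Yan), (27, Nova, Yan), (27, Omega, Yan), (5, Argo, Yan)}
π[mname, title]: project onto (mname, title) → {(Yan, Argo), (Yan, Lyra), (Yan, Nova), (Yan, Omega), (Yan, Zephyr)}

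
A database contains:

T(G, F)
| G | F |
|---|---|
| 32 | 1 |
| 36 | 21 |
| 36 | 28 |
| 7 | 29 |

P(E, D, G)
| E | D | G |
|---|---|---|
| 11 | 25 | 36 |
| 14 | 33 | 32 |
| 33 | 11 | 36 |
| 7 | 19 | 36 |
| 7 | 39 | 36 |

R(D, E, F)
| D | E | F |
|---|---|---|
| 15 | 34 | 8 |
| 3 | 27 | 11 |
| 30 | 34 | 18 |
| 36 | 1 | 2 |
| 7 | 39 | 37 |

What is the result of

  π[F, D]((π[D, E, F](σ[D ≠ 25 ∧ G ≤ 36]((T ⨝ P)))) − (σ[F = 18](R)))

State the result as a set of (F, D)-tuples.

{(1, 33), (21, 11), (21, 19), (21, 39), (28, 11), (28, 19), (28, 39)}

T ⋈ P (natural join on G): {(32, 1, 14, 33), (36, 21, 11, 25), (36, 21, 33, 11), (36, 21, 7, 19), (36, 21, 7, 39), (36, 28, 11, 25), (36, 28, 33, 11), (36, 28, 7, 19), (36, 28, 7, 39)}
σ[D ≠ 25 ∧ G ≤ 36]: keep tuples satisfying D ≠ 25 ∧ G ≤ 36 → {(32, 1, 14, 33), (36, 21, 33, 11), (36, 21, 7, 19), (36, 21, 7, 39), (36, 28, 33, 11), (36, 28, 7, 19), (36, 28, 7, 39)}
Keep only column(s) D, E, F: {(11, 33, 21), (11, 33, 28), (19, 7, 21), (19, 7, 28), (33, 14, 1), (39, 7, 21), (39, 7, 28)}
σ[F = 18]: keep tuples satisfying F = 18 → {(30, 34, 18)}
Taking the difference: {(11, 33, 21), (11, 33, 28), (19, 7, 21), (19, 7, 28), (33, 14, 1), (39, 7, 21), (39, 7, 28)}
Keep only column(s) F, D: {(1, 33), (21, 11), (21, 19), (21, 39), (28, 11), (28, 19), (28, 39)}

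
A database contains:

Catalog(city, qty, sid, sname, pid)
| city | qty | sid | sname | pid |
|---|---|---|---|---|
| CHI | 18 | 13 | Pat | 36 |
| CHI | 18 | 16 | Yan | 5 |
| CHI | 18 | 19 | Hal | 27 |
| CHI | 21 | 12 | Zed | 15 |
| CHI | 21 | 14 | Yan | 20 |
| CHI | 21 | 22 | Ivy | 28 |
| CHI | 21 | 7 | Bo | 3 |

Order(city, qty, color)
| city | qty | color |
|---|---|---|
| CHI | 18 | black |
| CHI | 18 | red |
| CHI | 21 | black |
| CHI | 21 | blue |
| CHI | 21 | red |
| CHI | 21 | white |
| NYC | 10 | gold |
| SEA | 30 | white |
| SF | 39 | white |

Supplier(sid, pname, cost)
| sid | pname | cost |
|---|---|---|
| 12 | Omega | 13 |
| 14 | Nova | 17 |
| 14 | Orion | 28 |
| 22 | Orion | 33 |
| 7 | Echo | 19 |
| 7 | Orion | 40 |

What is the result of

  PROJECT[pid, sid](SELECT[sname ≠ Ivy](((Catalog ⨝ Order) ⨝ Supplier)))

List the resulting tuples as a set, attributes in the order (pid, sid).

{(15, 12), (20, 14), (3, 7)}

Natural join on city, qty: {(CHI, 18, 13, Pat, 36, black), (CHI, 18, 13, Pat, 36, red), (CHI, 18, 16, Yan, 5, black), (CHI, 18, 16, Yan, 5, red), (CHI, 18, 19, Hal, 27, black), (CHI, 18, 19, Hal, 27, red), (CHI, 21, 12, Zed, 15, black), (CHI, 21, 12, Zed, 15, blue), (CHI, 21, 12, Zed, 15, red), (CHI, 21, 12, Zed, 15, white), (CHI, 21, 14, Yan, 20, black), (CHI, 21, 14, Yan, 20, blue), (CHI, 21, 14, Yan, 20, red), (CHI, 21, 14, Yan, 20, white), (CHI, 21, 22, Ivy, 28, black), (CHI, 21, 22, Ivy, 28, blue), (CHI, 21, 22, Ivy, 28, red), (CHI, 21, 22, Ivy, 28, white), (CHI, 21, 7, Bo, 3, black), (CHI, 21, 7, Bo, 3, blue), (CHI, 21, 7, Bo, 3, red), (CHI, 21, 7, Bo, 3, white)}
Natural join on sid: {(CHI, 21, 12, Zed, 15, black, Omega, 13), (CHI, 21, 12, Zed, 15, blue, Omega, 13), (CHI, 21, 12, Zed, 15, red, Omega, 13), (CHI, 21, 12, Zed, 15, white, Omega, 13), (CHI, 21, 14, Yan, 20, black, Nova, 17), (CHI, 21, 14, Yan, 20, black, Orion, 28), (CHI, 21, 14, Yan, 20, blue, Nova, 17), (CHI, 21, 14, Yan, 20, blue, Orion, 28), (CHI, 21, 14, Yan, 20, red, Nova, 17), (CHI, 21, 14, Yan, 20, red, Orion, 28), (CHI, 21, 14, Yan, 20, white, Nova, 17), (CHI, 21, 14, Yan, 20, white, Orion, 28), (CHI, 21, 22, Ivy, 28, black, Orion, 33), (CHI, 21, 22, Ivy, 28, blue, Orion, 33), (CHI, 21, 22, Ivy, 28, red, Orion, 33), (CHI, 21, 22, Ivy, 28, white, Orion, 33), (CHI, 21, 7, Bo, 3, black, Echo, 19), (CHI, 21, 7, Bo, 3, black, Orion, 40), (CHI, 21, 7, Bo, 3, blue, Echo, 19), (CHI, 21, 7, Bo, 3, blue, Orion, 40), (CHI, 21, 7, Bo, 3, red, Echo, 19), (CHI, 21, 7, Bo, 3, red, Orion, 40), (CHI, 21, 7, Bo, 3, white, Echo, 19), (CHI, 21, 7, Bo, 3, white, Orion, 40)}
σ[sname ≠ Ivy]: keep tuples satisfying sname ≠ Ivy → {(CHI, 21, 12, Zed, 15, black, Omega, 13), (CHI, 21, 12, Zed, 15, blue, Omega, 13), (CHI, 21, 12, Zed, 15, red, Omega, 13), (CHI, 21, 12, Zed, 15, white, Omega, 13), (CHI, 21, 14, Yan, 20, black, Nova, 17), (CHI, 21, 14, Yan, 20, black, Orion, 28), (CHI, 21, 14, Yan, 20, blue, Nova, 17), (CHI, 21, 14, Yan, 20, blue, Orion, 28), (CHI, 21, 14, Yan, 20, red, Nova, 17), (CHI, 21, 14, Yan, 20, red, Orion, 28), (CHI, 21, 14, Yan, 20, white, Nova, 17), (CHI, 21, 14, Yan, 20, white, Orion, 28), (CHI, 21, 7, Bo, 3, black, Echo, 19), (CHI, 21, 7, Bo, 3, black, Orion, 40), (CHI, 21, 7, Bo, 3, blue, Echo, 19), (CHI, 21, 7, Bo, 3, blue, Orion, 40), (CHI, 21, 7, Bo, 3, red, Echo, 19), (CHI, 21, 7, Bo, 3, red, Orion, 40), (CHI, 21, 7, Bo, 3, white, Echo, 19), (CHI, 21, 7, Bo, 3, white, Orion, 40)}
π_{pid, sid} gives {(15, 12), (20, 14), (3, 7)} (17 duplicate(s) eliminated).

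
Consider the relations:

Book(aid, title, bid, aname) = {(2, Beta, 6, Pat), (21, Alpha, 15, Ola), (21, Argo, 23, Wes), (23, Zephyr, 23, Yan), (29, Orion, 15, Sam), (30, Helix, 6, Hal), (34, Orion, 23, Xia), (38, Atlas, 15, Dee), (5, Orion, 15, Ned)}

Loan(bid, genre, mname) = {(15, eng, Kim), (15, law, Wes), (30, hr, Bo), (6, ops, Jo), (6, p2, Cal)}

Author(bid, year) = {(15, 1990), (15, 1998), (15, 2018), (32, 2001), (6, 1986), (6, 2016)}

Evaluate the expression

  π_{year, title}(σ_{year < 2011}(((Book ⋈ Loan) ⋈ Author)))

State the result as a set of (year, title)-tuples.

Natural join on bid: {(2, Beta, 6, Pat, ops, Jo), (2, Beta, 6, Pat, p2, Cal), (21, Alpha, 15, Ola, eng, Kim), (21, Alpha, 15, Ola, law, Wes), (29, Orion, 15, Sam, eng, Kim), (29, Orion, 15, Sam, law, Wes), (30, Helix, 6, Hal, ops, Jo), (30, Helix, 6, Hal, p2, Cal), (38, Atlas, 15, Dee, eng, Kim), (38, Atlas, 15, Dee, law, Wes), (5, Orion, 15, Ned, eng, Kim), (5, Orion, 15, Ned, law, Wes)}
Natural join on bid: {(2, Beta, 6, Pat, ops, Jo, 1986), (2, Beta, 6, Pat, ops, Jo, 2016), (2, Beta, 6, Pat, p2, Cal, 1986), (2, Beta, 6, Pat, p2, Cal, 2016), (21, Alpha, 15, Ola, eng, Kim, 1990), (21, Alpha, 15, Ola, eng, Kim, 1998), (21, Alpha, 15, Ola, eng, Kim, 2018), (21, Alpha, 15, Ola, law, Wes, 1990), (21, Alpha, 15, Ola, law, Wes, 1998), (21, Alpha, 15, Ola, law, Wes, 2018), (29, Orion, 15, Sam, eng, Kim, 1990), (29, Orion, 15, Sam, eng, Kim, 1998), (29, Orion, 15, Sam, eng, Kim, 2018), (29, Orion, 15, Sam, law, Wes, 1990), (29, Orion, 15, Sam, law, Wes, 1998), (29, Orion, 15, Sam, law, Wes, 2018), (30, Helix, 6, Hal, ops, Jo, 1986), (30, Helix, 6, Hal, ops, Jo, 2016), (30, Helix, 6, Hal, p2, Cal, 1986), (30, Helix, 6, Hal, p2, Cal, 2016), (38, Atlas, 15, Dee, eng, Kim, 1990), (38, Atlas, 15, Dee, eng, Kim, 1998), (38, Atlas, 15, Dee, eng, Kim, 2018), (38, Atlas, 15, Dee, law, Wes, 1990), (38, Atlas, 15, Dee, law, Wes, 1998), (38, Atlas, 15, Dee, law, Wes, 2018), (5, Orion, 15, Ned, eng, Kim, 1990), (5, Orion, 15, Ned, eng, Kim, 1998), (5, Orion, 15, Ned, eng, Kim, 2018), (5, Orion, 15, Ned, law, Wes, 1990), (5, Orion, 15, Ned, law, Wes, 1998), (5, Orion, 15, Ned, law, Wes, 2018)}
Selection year < 2011: {(2, Beta, 6, Pat, ops, Jo, 1986), (2, Beta, 6, Pat, p2, Cal, 1986), (21, Alpha, 15, Ola, eng, Kim, 1990), (21, Alpha, 15, Ola, eng, Kim, 1998), (21, Alpha, 15, Ola, law, Wes, 1990), (21, Alpha, 15, Ola, law, Wes, 1998), (29, Orion, 15, Sam, eng, Kim, 1990), (29, Orion, 15, Sam, eng, Kim, 1998), (29, Orion, 15, Sam, law, Wes, 1990), (29, Orion, 15, Sam, law, Wes, 1998), (30, Helix, 6, Hal, ops, Jo, 1986), (30, Helix, 6, Hal, p2, Cal, 1986), (38, Atlas, 15, Dee, eng, Kim, 1990), (38, Atlas, 15, Dee, eng, Kim, 1998), (38, Atlas, 15, Dee, law, Wes, 1990), (38, Atlas, 15, Dee, law, Wes, 1998), (5, Orion, 15, Ned, eng, Kim, 1990), (5, Orion, 15, Ned, eng, Kim, 1998), (5, Orion, 15, Ned, law, Wes, 1990), (5, Orion, 15, Ned, law, Wes, 1998)}
Keep only column(s) year, title (12 duplicate(s) eliminated): {(1986, Beta), (1986, Helix), (1990, Alpha), (1990, Atlas), (1990, Orion), (1998, Alpha), (1998, Atlas), (1998, Orion)}

{(1986, Beta), (1986, Helix), (1990, Alpha), (1990, Atlas), (1990, Orion), (1998, Alpha), (1998, Atlas), (1998, Orion)}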